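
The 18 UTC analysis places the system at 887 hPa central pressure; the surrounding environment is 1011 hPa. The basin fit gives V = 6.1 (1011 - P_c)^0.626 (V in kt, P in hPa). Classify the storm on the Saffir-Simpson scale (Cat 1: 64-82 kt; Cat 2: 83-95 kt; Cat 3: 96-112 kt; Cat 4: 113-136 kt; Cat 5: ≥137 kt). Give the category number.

ΔP = 1011 − 887 = 124 hPa.
V ≈ 6.1 × 124^0.626 = 6.1 × 20.44 ≈ 125 kt.
125 kt falls in the Category 4 band.

4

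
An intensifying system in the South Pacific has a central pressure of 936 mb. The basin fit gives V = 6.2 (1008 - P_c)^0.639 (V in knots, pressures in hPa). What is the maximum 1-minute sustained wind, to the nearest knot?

ΔP = 1008 − 936 = 72 mb.
72^0.639 ≈ 15.376.
V ≈ 6.2 × 15.376 ≈ 95.3 kt.

95 kt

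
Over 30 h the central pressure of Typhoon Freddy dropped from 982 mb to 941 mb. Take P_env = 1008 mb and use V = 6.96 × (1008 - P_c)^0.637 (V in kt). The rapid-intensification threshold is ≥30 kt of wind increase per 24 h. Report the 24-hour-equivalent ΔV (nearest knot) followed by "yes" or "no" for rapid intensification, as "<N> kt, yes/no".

37 kt, yes

V₁: ΔP = 26, V ≈ 6.96 × 26^0.637 ≈ 55.46 kt.
V₂: ΔP = 67, V ≈ 6.96 × 67^0.637 ≈ 101.35 kt.
ΔV over 30 h = 45.89 kt → 24 h equivalent = 45.89 × 24/30 ≈ 36.71 kt.
37 kt ≥ 30 kt ⇒ rapid intensification.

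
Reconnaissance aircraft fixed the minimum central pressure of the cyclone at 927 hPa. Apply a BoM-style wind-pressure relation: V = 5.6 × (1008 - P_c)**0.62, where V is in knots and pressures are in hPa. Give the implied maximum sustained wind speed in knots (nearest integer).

ΔP = 1008 − 927 = 81 hPa.
81^0.62 ≈ 15.250.
V ≈ 5.6 × 15.250 ≈ 85.4 kt.

85 kt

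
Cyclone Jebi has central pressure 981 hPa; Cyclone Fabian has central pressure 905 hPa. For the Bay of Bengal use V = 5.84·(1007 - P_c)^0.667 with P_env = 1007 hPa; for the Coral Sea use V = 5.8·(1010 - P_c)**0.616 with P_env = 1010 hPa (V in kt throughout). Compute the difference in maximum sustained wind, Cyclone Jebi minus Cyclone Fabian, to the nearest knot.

Cyclone Jebi: ΔP = 26; V ≈ 5.84 × 26^0.667 ≈ 51.31 kt.
Cyclone Fabian: ΔP = 105; V ≈ 5.8 × 105^0.616 ≈ 101.97 kt.
Difference ≈ 51.31 − 101.97 = -50.66 → -51 kt.

-51 kt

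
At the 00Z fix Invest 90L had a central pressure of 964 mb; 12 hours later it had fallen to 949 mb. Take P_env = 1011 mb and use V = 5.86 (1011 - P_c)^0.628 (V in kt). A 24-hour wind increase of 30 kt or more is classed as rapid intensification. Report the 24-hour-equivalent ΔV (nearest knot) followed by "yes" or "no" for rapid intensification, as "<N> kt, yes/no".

25 kt, no

V₁: ΔP = 47, V ≈ 5.86 × 47^0.628 ≈ 65.76 kt.
V₂: ΔP = 62, V ≈ 5.86 × 62^0.628 ≈ 78.26 kt.
ΔV over 12 h = 12.50 kt → 24 h equivalent = 12.50 × 24/12 ≈ 25.00 kt.
25 kt < 30 kt ⇒ not rapid intensification.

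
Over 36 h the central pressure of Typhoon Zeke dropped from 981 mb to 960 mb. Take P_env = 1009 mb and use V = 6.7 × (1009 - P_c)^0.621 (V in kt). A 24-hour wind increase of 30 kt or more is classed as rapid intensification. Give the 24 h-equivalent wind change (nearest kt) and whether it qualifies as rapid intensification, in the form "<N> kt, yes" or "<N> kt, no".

15 kt, no

V₁: ΔP = 28, V ≈ 6.7 × 28^0.621 ≈ 53.06 kt.
V₂: ΔP = 49, V ≈ 6.7 × 49^0.621 ≈ 75.11 kt.
ΔV over 36 h = 22.05 kt → 24 h equivalent = 22.05 × 24/36 ≈ 14.70 kt.
15 kt < 30 kt ⇒ not rapid intensification.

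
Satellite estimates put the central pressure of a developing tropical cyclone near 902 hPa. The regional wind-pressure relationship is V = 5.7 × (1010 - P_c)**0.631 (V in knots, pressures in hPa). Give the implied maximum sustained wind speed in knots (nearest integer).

ΔP = 1010 − 902 = 108 hPa.
108^0.631 ≈ 19.191.
V ≈ 5.7 × 19.191 ≈ 109.4 kt.

109 kt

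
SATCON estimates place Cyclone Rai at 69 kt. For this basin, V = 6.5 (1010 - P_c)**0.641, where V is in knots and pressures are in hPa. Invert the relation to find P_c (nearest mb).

ΔP = (V / 6.5)^(1/0.641) = (69/6.5)^1.560.
69/6.5 = 10.615; 10.615^1.560 ≈ 39.86 mb.
P_c = 1010 − 39.86 = 970.14 ≈ 970 mb.

970 mb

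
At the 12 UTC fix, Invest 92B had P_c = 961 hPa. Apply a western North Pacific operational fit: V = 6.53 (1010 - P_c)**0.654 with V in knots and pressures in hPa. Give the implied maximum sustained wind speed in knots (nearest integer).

ΔP = 1010 − 961 = 49 hPa.
49^0.654 ≈ 12.746.
V ≈ 6.53 × 12.746 ≈ 83.2 kt.

83 kt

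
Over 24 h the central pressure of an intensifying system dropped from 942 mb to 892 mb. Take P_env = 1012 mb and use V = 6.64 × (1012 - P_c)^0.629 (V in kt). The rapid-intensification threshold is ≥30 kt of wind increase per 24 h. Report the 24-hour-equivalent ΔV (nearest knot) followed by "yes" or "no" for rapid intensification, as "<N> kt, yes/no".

V₁: ΔP = 70, V ≈ 6.64 × 70^0.629 ≈ 96.10 kt.
V₂: ΔP = 120, V ≈ 6.64 × 120^0.629 ≈ 134.89 kt.
ΔV over 24 h = 38.79 kt → 24 h equivalent = 38.79 × 24/24 ≈ 38.79 kt.
39 kt ≥ 30 kt ⇒ rapid intensification.

39 kt, yes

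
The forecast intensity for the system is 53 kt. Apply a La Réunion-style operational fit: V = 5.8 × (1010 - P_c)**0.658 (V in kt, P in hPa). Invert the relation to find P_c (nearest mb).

981 mb

ΔP = (V / 5.8)^(1/0.658) = (53/5.8)^1.520.
53/5.8 = 9.138; 9.138^1.520 ≈ 28.86 mb.
P_c = 1010 − 28.86 = 981.14 ≈ 981 mb.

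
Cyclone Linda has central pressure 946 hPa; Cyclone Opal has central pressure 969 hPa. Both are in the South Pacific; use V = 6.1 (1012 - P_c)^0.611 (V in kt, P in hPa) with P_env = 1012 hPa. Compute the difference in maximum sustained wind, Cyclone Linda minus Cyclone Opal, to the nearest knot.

18 kt

Cyclone Linda: ΔP = 66; V ≈ 6.1 × 66^0.611 ≈ 78.90 kt.
Cyclone Opal: ΔP = 43; V ≈ 6.1 × 43^0.611 ≈ 60.73 kt.
Difference ≈ 78.90 − 60.73 = 18.17 → 18 kt.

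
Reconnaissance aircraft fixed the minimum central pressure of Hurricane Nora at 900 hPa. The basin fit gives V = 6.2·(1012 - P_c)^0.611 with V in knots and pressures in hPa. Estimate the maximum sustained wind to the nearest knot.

ΔP = 1012 − 900 = 112 hPa.
112^0.611 ≈ 17.868.
V ≈ 6.2 × 17.868 ≈ 110.8 kt.

111 kt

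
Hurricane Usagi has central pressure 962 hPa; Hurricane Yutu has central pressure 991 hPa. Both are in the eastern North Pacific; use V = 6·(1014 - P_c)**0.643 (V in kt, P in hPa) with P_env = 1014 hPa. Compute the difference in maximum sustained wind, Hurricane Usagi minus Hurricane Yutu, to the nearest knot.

31 kt

Hurricane Usagi: ΔP = 52; V ≈ 6 × 52^0.643 ≈ 76.13 kt.
Hurricane Yutu: ΔP = 23; V ≈ 6 × 23^0.643 ≈ 45.05 kt.
Difference ≈ 76.13 − 45.05 = 31.08 → 31 kt.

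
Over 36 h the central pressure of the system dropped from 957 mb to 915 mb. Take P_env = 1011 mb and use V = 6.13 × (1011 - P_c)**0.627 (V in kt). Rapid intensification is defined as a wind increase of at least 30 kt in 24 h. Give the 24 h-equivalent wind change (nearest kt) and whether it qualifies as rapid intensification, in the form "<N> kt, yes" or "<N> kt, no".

V₁: ΔP = 54, V ≈ 6.13 × 54^0.627 ≈ 74.76 kt.
V₂: ΔP = 96, V ≈ 6.13 × 96^0.627 ≈ 107.24 kt.
ΔV over 36 h = 32.48 kt → 24 h equivalent = 32.48 × 24/36 ≈ 21.65 kt.
22 kt < 30 kt ⇒ not rapid intensification.

22 kt, no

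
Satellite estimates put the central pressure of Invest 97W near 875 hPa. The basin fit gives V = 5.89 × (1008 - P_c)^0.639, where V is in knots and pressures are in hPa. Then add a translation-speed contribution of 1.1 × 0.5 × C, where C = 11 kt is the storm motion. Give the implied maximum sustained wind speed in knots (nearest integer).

140 kt

ΔP = 1008 − 875 = 133 hPa.
133^0.639 ≈ 22.758.
V ≈ 5.89 × 22.758 ≈ 134.0 kt.
Translation term: 1.1 × 0.5 × 11 = 6.05 kt.
Corrected V ≈ 140.05 kt → 140 kt.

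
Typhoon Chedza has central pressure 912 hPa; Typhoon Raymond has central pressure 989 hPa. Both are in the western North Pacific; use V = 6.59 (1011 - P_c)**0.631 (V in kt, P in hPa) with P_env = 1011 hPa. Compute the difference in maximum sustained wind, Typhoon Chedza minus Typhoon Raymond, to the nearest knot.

Typhoon Chedza: ΔP = 99; V ≈ 6.59 × 99^0.631 ≈ 119.71 kt.
Typhoon Raymond: ΔP = 22; V ≈ 6.59 × 22^0.631 ≈ 46.34 kt.
Difference ≈ 119.71 − 46.34 = 73.37 → 73 kt.

73 kt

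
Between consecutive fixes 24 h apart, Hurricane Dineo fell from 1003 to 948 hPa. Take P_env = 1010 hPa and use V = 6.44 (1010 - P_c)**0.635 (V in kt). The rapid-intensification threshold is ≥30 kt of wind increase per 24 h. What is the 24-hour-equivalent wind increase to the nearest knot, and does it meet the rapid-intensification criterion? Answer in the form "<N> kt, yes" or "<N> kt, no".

66 kt, yes

V₁: ΔP = 7, V ≈ 6.44 × 7^0.635 ≈ 22.16 kt.
V₂: ΔP = 62, V ≈ 6.44 × 62^0.635 ≈ 88.52 kt.
ΔV over 24 h = 66.36 kt → 24 h equivalent = 66.36 × 24/24 ≈ 66.36 kt.
66 kt ≥ 30 kt ⇒ rapid intensification.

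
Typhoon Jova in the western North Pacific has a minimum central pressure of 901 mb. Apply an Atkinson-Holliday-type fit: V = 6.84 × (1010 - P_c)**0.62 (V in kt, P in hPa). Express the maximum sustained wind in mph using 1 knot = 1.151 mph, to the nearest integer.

144 mph

ΔP = 1010 − 901 = 109 mb.
V ≈ 6.84 × 109^0.62 = 6.84 × 18.332 ≈ 125.389 kt.
125.389 × 1.151 ≈ 144.32 mph → 144 mph.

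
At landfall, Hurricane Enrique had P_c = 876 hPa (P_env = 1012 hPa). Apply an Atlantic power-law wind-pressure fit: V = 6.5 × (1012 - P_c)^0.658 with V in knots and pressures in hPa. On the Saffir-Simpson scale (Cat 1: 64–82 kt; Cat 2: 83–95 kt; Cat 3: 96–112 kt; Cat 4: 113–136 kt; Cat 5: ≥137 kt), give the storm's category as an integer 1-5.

5

ΔP = 1012 − 876 = 136 hPa.
V ≈ 6.5 × 136^0.658 = 6.5 × 25.34 ≈ 165 kt.
165 kt falls in the Category 5 band.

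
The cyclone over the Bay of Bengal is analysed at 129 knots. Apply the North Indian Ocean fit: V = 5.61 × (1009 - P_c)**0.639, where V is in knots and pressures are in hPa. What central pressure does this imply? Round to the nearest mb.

ΔP = (V / 5.61)^(1/0.639) = (129/5.61)^1.565.
129/5.61 = 22.995; 22.995^1.565 ≈ 135.17 mb.
P_c = 1009 − 135.17 = 873.83 ≈ 874 mb.

874 mb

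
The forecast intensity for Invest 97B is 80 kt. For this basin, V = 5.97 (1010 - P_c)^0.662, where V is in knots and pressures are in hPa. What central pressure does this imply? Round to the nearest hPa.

960 hPa

ΔP = (V / 5.97)^(1/0.662) = (80/5.97)^1.511.
80/5.97 = 13.400; 13.400^1.511 ≈ 50.42 hPa.
P_c = 1010 − 50.42 = 959.58 ≈ 960 hPa.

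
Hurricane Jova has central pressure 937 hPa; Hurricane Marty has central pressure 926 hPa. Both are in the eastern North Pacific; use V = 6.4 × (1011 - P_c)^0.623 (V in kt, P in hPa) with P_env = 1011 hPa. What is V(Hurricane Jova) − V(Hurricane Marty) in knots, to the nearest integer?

Hurricane Jova: ΔP = 74; V ≈ 6.4 × 74^0.623 ≈ 93.48 kt.
Hurricane Marty: ΔP = 85; V ≈ 6.4 × 85^0.623 ≈ 101.91 kt.
Difference ≈ 93.48 − 101.91 = -8.43 → -8 kt.

-8 kt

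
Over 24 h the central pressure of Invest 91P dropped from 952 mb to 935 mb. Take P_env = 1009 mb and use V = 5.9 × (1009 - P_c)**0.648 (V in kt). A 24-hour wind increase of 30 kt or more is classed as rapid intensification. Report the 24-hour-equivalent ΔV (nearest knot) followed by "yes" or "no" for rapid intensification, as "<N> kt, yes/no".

V₁: ΔP = 57, V ≈ 5.9 × 57^0.648 ≈ 81.03 kt.
V₂: ΔP = 74, V ≈ 5.9 × 74^0.648 ≈ 95.97 kt.
ΔV over 24 h = 14.94 kt → 24 h equivalent = 14.94 × 24/24 ≈ 14.94 kt.
15 kt < 30 kt ⇒ not rapid intensification.

15 kt, no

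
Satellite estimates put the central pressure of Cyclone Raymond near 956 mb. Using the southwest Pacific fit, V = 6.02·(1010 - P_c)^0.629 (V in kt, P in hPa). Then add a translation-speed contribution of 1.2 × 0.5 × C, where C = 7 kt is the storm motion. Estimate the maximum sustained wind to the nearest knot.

ΔP = 1010 − 956 = 54 mb.
54^0.629 ≈ 12.294.
V ≈ 6.02 × 12.294 ≈ 74.0 kt.
Translation term: 1.2 × 0.5 × 7 = 4.2 kt.
Corrected V ≈ 78.2 kt → 78 kt.

78 kt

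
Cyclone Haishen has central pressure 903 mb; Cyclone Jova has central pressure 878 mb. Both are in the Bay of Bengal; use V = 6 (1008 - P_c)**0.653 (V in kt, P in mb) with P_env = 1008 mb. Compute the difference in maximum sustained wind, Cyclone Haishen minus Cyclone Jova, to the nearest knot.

Cyclone Haishen: ΔP = 105; V ≈ 6 × 105^0.653 ≈ 125.31 kt.
Cyclone Jova: ΔP = 130; V ≈ 6 × 130^0.653 ≈ 144.06 kt.
Difference ≈ 125.31 − 144.06 = -18.75 → -19 kt.

-19 kt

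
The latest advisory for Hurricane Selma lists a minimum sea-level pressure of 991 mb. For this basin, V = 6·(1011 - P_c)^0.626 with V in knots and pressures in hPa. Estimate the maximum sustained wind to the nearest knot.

39 kt

ΔP = 1011 − 991 = 20 mb.
20^0.626 ≈ 6.523.
V ≈ 6 × 6.523 ≈ 39.1 kt.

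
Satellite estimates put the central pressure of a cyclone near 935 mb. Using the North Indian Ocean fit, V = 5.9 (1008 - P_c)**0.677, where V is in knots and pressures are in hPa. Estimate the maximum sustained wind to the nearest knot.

108 kt

ΔP = 1008 − 935 = 73 mb.
73^0.677 ≈ 18.259.
V ≈ 5.9 × 18.259 ≈ 107.7 kt.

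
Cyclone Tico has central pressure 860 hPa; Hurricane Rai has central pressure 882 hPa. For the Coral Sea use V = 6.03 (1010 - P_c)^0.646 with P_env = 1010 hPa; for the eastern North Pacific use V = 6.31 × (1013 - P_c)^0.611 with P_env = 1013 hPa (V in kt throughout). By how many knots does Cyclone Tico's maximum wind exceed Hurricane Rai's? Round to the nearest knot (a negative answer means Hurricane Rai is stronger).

Cyclone Tico: ΔP = 150; V ≈ 6.03 × 150^0.646 ≈ 153.49 kt.
Hurricane Rai: ΔP = 131; V ≈ 6.31 × 131^0.611 ≈ 124.07 kt.
Difference ≈ 153.49 − 124.07 = 29.42 → 29 kt.

29 kt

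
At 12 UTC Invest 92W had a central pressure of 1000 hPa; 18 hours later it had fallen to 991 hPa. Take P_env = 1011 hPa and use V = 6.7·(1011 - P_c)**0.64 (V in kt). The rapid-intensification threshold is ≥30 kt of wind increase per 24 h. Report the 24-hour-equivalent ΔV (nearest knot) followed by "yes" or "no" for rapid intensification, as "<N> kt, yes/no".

V₁: ΔP = 11, V ≈ 6.7 × 11^0.64 ≈ 31.09 kt.
V₂: ΔP = 20, V ≈ 6.7 × 20^0.64 ≈ 45.58 kt.
ΔV over 18 h = 14.49 kt → 24 h equivalent = 14.49 × 24/18 ≈ 19.32 kt.
19 kt < 30 kt ⇒ not rapid intensification.

19 kt, no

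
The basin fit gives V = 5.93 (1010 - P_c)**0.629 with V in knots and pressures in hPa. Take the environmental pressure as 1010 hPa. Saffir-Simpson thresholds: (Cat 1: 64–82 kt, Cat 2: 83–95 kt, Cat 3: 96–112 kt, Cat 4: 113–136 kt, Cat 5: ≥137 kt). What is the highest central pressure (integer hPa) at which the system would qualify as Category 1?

Category 1 begins at V = 64 kt.
Required ΔP = (64/5.93)^(1/0.629) = 10.793^1.590 ≈ 43.90 hPa.
P_c ≤ 1010 − 43.90 = 966.10, so the highest integer P_c is 966 hPa.

966 hPa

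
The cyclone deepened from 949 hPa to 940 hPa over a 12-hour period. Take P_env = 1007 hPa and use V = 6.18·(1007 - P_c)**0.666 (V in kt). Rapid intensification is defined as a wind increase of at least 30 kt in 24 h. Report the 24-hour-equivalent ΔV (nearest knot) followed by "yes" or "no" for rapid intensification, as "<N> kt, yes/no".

V₁: ΔP = 58, V ≈ 6.18 × 58^0.666 ≈ 92.35 kt.
V₂: ΔP = 67, V ≈ 6.18 × 67^0.666 ≈ 101.66 kt.
ΔV over 12 h = 9.31 kt → 24 h equivalent = 9.31 × 24/12 ≈ 18.62 kt.
19 kt < 30 kt ⇒ not rapid intensification.

19 kt, no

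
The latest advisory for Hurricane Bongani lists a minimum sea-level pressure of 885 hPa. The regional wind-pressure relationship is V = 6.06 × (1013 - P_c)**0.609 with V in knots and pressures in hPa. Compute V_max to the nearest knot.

ΔP = 1013 − 885 = 128 hPa.
128^0.609 ≈ 19.200.
V ≈ 6.06 × 19.200 ≈ 116.3 kt.

116 kt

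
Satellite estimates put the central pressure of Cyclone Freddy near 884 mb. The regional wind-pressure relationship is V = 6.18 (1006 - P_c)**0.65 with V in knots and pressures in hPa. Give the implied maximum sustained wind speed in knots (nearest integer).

ΔP = 1006 − 884 = 122 mb.
122^0.65 ≈ 22.706.
V ≈ 6.18 × 22.706 ≈ 140.3 kt.

140 kt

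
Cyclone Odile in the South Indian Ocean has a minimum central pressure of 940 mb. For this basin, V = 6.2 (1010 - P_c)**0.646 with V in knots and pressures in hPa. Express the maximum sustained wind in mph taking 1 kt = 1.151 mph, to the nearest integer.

ΔP = 1010 − 940 = 70 mb.
V ≈ 6.2 × 70^0.646 = 6.2 × 15.557 ≈ 96.455 kt.
96.455 × 1.151 ≈ 111.02 mph → 111 mph.

111 mph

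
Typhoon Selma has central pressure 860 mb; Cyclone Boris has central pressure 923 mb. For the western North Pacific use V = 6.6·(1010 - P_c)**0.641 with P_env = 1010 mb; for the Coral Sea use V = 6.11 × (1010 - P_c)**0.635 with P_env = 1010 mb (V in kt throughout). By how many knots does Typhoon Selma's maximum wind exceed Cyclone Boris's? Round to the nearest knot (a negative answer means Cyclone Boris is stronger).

60 kt

Typhoon Selma: ΔP = 150; V ≈ 6.6 × 150^0.641 ≈ 163.84 kt.
Cyclone Boris: ΔP = 87; V ≈ 6.11 × 87^0.635 ≈ 104.14 kt.
Difference ≈ 163.84 − 104.14 = 59.70 → 60 kt.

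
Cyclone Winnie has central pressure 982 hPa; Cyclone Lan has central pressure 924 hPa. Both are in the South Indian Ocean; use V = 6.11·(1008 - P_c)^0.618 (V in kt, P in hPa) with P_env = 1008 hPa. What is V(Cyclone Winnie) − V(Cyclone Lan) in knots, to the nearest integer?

-49 kt

Cyclone Winnie: ΔP = 26; V ≈ 6.11 × 26^0.618 ≈ 45.76 kt.
Cyclone Lan: ΔP = 84; V ≈ 6.11 × 84^0.618 ≈ 94.46 kt.
Difference ≈ 45.76 − 94.46 = -48.70 → -49 kt.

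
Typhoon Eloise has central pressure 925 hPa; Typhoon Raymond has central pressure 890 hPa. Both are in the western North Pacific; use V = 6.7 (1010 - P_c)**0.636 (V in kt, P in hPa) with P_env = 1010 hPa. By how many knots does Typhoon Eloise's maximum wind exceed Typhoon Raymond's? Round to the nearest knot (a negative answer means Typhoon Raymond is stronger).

Typhoon Eloise: ΔP = 85; V ≈ 6.7 × 85^0.636 ≈ 113.03 kt.
Typhoon Raymond: ΔP = 120; V ≈ 6.7 × 120^0.636 ≈ 140.75 kt.
Difference ≈ 113.03 − 140.75 = -27.72 → -28 kt.

-28 kt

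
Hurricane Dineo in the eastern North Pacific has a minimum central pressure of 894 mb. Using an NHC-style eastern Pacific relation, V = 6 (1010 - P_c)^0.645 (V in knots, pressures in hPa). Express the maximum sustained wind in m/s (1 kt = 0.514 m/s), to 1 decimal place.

66.2 m/s

ΔP = 1010 − 894 = 116 mb.
V ≈ 6 × 116^0.645 = 6 × 21.457 ≈ 128.744 kt.
128.744 × 0.514 ≈ 66.17 m/s → 66.2 m/s.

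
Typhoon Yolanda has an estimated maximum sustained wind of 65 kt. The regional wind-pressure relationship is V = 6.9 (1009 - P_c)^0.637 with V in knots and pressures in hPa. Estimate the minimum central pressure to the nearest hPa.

975 hPa

ΔP = (V / 6.9)^(1/0.637) = (65/6.9)^1.570.
65/6.9 = 9.420; 9.420^1.570 ≈ 33.82 hPa.
P_c = 1009 − 33.82 = 975.18 ≈ 975 hPa.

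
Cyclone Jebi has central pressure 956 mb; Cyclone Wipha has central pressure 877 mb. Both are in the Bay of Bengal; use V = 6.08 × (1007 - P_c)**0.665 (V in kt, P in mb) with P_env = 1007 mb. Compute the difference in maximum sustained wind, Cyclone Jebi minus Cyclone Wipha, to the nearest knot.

-72 kt

Cyclone Jebi: ΔP = 51; V ≈ 6.08 × 51^0.665 ≈ 83.07 kt.
Cyclone Wipha: ΔP = 130; V ≈ 6.08 × 130^0.665 ≈ 154.77 kt.
Difference ≈ 83.07 − 154.77 = -71.70 → -72 kt.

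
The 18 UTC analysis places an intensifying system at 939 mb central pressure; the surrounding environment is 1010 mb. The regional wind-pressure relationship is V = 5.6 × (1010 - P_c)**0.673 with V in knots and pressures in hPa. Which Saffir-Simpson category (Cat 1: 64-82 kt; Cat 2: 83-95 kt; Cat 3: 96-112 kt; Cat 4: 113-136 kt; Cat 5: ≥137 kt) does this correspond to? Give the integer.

ΔP = 1010 − 939 = 71 mb.
V ≈ 5.6 × 71^0.673 = 5.6 × 17.62 ≈ 99 kt.
99 kt falls in the Category 3 band.

3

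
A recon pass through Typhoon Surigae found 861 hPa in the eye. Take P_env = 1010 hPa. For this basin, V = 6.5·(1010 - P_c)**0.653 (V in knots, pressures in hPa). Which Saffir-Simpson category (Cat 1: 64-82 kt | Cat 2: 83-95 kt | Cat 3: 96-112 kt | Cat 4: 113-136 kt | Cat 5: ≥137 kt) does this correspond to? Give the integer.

5

ΔP = 1010 − 861 = 149 hPa.
V ≈ 6.5 × 149^0.653 = 6.5 × 26.25 ≈ 171 kt.
171 kt falls in the Category 5 band.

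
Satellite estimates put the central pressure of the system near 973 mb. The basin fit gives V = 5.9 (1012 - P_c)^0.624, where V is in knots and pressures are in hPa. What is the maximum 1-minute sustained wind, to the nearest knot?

ΔP = 1012 − 973 = 39 mb.
39^0.624 ≈ 9.836.
V ≈ 5.9 × 9.836 ≈ 58.0 kt.

58 kt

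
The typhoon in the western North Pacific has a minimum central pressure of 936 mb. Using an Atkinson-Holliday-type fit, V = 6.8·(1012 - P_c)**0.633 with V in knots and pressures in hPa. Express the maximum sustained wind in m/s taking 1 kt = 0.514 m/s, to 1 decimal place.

ΔP = 1012 − 936 = 76 mb.
V ≈ 6.8 × 76^0.633 = 6.8 × 15.508 ≈ 105.454 kt.
105.454 × 0.514 ≈ 54.20 m/s → 54.2 m/s.

54.2 m/s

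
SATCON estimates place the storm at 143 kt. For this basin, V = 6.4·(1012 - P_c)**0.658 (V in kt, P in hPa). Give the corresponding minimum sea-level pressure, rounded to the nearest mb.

ΔP = (V / 6.4)^(1/0.658) = (143/6.4)^1.520.
143/6.4 = 22.344; 22.344^1.520 ≈ 112.30 mb.
P_c = 1012 − 112.30 = 899.70 ≈ 900 mb.

900 mb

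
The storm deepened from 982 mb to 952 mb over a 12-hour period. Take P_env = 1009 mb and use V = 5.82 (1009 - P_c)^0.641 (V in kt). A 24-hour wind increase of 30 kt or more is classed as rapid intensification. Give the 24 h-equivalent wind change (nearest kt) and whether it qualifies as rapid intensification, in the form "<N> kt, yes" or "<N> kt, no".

59 kt, yes

V₁: ΔP = 27, V ≈ 5.82 × 27^0.641 ≈ 48.13 kt.
V₂: ΔP = 57, V ≈ 5.82 × 57^0.641 ≈ 77.70 kt.
ΔV over 12 h = 29.57 kt → 24 h equivalent = 29.57 × 24/12 ≈ 59.14 kt.
59 kt ≥ 30 kt ⇒ rapid intensification.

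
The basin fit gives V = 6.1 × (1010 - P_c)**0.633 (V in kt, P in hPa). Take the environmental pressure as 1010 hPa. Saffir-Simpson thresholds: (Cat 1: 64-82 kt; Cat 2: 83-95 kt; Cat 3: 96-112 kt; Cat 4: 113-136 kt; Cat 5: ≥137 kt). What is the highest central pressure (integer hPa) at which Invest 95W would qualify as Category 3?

Category 3 begins at V = 96 kt.
Required ΔP = (96/6.1)^(1/0.633) = 15.738^1.580 ≈ 77.79 hPa.
P_c ≤ 1010 − 77.79 = 932.21, so the highest integer P_c is 932 hPa.

932 hPa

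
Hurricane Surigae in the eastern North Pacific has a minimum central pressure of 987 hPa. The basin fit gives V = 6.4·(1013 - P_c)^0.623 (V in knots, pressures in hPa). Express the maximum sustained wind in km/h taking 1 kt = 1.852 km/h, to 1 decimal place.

ΔP = 1013 − 987 = 26 hPa.
V ≈ 6.4 × 26^0.623 = 6.4 × 7.613 ≈ 48.720 kt.
48.720 × 1.852 ≈ 90.23 km/h → 90.2 km/h.

90.2 km/h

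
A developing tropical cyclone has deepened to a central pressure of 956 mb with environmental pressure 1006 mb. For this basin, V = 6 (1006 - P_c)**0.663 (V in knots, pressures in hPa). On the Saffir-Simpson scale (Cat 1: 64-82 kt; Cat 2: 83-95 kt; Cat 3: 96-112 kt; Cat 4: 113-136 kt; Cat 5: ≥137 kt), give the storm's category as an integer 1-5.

ΔP = 1006 − 956 = 50 mb.
V ≈ 6 × 50^0.663 = 6 × 13.38 ≈ 80 kt.
80 kt falls in the Category 1 band.

1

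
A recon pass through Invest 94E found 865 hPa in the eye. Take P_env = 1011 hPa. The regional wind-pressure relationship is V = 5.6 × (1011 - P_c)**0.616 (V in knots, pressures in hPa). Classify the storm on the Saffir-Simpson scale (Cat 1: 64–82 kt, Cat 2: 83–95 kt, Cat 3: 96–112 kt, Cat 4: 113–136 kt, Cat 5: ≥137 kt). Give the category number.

ΔP = 1011 − 865 = 146 hPa.
V ≈ 5.6 × 146^0.616 = 5.6 × 21.54 ≈ 121 kt.
121 kt falls in the Category 4 band.

4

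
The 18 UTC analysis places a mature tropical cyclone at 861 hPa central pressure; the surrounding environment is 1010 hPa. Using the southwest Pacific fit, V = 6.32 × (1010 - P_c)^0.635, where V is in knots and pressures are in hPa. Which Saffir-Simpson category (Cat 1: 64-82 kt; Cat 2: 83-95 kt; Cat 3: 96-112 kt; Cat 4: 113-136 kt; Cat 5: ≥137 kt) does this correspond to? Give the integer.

ΔP = 1010 − 861 = 149 hPa.
V ≈ 6.32 × 149^0.635 = 6.32 × 23.99 ≈ 152 kt.
152 kt falls in the Category 5 band.

5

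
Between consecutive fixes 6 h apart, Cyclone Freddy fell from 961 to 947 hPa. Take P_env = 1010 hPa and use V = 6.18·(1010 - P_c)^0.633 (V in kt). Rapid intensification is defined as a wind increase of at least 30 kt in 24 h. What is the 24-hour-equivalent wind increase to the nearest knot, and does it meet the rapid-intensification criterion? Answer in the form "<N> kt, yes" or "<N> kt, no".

50 kt, yes

V₁: ΔP = 49, V ≈ 6.18 × 49^0.633 ≈ 72.59 kt.
V₂: ΔP = 63, V ≈ 6.18 × 63^0.633 ≈ 85.11 kt.
ΔV over 6 h = 12.52 kt → 24 h equivalent = 12.52 × 24/6 ≈ 50.08 kt.
50 kt ≥ 30 kt ⇒ rapid intensification.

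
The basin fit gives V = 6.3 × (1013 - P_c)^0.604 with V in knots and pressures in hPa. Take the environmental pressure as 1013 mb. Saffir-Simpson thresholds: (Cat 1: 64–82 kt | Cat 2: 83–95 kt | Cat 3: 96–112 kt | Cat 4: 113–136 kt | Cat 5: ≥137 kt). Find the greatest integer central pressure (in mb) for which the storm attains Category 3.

922 mb

Category 3 begins at V = 96 kt.
Required ΔP = (96/6.3)^(1/0.604) = 15.238^1.656 ≈ 90.89 mb.
P_c ≤ 1013 − 90.89 = 922.11, so the highest integer P_c is 922 mb.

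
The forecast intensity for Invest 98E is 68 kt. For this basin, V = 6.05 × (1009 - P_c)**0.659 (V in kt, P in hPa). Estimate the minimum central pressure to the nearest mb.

970 mb

ΔP = (V / 6.05)^(1/0.659) = (68/6.05)^1.517.
68/6.05 = 11.240; 11.240^1.517 ≈ 39.31 mb.
P_c = 1009 − 39.31 = 969.69 ≈ 970 mb.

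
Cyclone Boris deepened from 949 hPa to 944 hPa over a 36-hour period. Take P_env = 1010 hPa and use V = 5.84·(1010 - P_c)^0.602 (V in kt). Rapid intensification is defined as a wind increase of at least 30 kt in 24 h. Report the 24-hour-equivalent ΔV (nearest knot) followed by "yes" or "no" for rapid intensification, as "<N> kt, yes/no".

V₁: ΔP = 61, V ≈ 5.84 × 61^0.602 ≈ 69.37 kt.
V₂: ΔP = 66, V ≈ 5.84 × 66^0.602 ≈ 72.74 kt.
ΔV over 36 h = 3.37 kt → 24 h equivalent = 3.37 × 24/36 ≈ 2.25 kt.
2 kt < 30 kt ⇒ not rapid intensification.

2 kt, no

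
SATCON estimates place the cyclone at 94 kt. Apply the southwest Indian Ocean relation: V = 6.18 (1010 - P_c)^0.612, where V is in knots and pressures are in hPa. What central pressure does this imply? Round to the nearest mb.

ΔP = (V / 6.18)^(1/0.612) = (94/6.18)^1.634.
94/6.18 = 15.210; 15.210^1.634 ≈ 85.43 mb.
P_c = 1010 − 85.43 = 924.57 ≈ 925 mb.

925 mb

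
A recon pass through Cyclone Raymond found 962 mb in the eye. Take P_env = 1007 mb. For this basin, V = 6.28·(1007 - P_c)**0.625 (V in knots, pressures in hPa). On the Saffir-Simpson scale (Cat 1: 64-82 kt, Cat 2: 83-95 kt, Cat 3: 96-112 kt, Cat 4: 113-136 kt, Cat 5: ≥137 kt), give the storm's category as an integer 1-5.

1

ΔP = 1007 − 962 = 45 mb.
V ≈ 6.28 × 45^0.625 = 6.28 × 10.80 ≈ 68 kt.
68 kt falls in the Category 1 band.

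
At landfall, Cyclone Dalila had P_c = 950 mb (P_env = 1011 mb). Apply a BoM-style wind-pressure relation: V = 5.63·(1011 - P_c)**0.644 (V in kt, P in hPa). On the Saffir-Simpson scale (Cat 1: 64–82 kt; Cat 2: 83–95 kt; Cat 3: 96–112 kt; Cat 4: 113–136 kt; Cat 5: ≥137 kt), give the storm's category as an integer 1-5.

ΔP = 1011 − 950 = 61 mb.
V ≈ 5.63 × 61^0.644 = 5.63 × 14.12 ≈ 79 kt.
79 kt falls in the Category 1 band.

1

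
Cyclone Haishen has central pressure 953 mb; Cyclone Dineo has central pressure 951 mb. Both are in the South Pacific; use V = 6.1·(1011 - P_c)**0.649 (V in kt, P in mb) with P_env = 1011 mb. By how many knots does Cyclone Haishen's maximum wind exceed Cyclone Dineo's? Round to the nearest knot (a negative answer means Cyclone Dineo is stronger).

-2 kt

Cyclone Haishen: ΔP = 58; V ≈ 6.1 × 58^0.649 ≈ 85.07 kt.
Cyclone Dineo: ΔP = 60; V ≈ 6.1 × 60^0.649 ≈ 86.97 kt.
Difference ≈ 85.07 − 86.97 = -1.90 → -2 kt.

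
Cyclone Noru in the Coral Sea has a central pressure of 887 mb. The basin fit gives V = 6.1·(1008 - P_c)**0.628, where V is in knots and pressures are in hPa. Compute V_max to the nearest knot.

ΔP = 1008 − 887 = 121 mb.
121^0.628 ≈ 20.323.
V ≈ 6.1 × 20.323 ≈ 124.0 kt.

124 kt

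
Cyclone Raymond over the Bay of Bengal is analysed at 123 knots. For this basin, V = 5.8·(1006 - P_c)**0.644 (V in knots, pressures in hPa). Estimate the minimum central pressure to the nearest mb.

ΔP = (V / 5.8)^(1/0.644) = (123/5.8)^1.553.
123/5.8 = 21.207; 21.207^1.553 ≈ 114.75 mb.
P_c = 1006 − 114.75 = 891.25 ≈ 891 mb.

891 mb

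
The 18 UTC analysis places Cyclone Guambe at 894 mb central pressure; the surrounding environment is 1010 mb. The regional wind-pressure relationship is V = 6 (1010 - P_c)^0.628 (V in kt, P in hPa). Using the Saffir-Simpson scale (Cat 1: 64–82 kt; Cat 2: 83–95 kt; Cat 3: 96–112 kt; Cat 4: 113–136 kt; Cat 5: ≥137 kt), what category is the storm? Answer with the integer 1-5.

4

ΔP = 1010 − 894 = 116 mb.
V ≈ 6 × 116^0.628 = 6 × 19.79 ≈ 119 kt.
119 kt falls in the Category 4 band.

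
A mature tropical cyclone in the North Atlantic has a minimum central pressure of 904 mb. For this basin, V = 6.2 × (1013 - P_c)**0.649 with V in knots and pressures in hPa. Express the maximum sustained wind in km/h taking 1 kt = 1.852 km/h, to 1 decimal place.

241.2 km/h

ΔP = 1013 − 904 = 109 mb.
V ≈ 6.2 × 109^0.649 = 6.2 × 21.003 ≈ 130.221 kt.
130.221 × 1.852 ≈ 241.17 km/h → 241.2 km/h.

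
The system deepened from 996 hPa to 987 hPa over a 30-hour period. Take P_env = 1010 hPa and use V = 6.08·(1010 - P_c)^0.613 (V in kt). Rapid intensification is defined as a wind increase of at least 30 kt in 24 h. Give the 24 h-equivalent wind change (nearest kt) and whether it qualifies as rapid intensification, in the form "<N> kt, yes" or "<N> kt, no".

9 kt, no

V₁: ΔP = 14, V ≈ 6.08 × 14^0.613 ≈ 30.65 kt.
V₂: ΔP = 23, V ≈ 6.08 × 23^0.613 ≈ 41.56 kt.
ΔV over 30 h = 10.91 kt → 24 h equivalent = 10.91 × 24/30 ≈ 8.73 kt.
9 kt < 30 kt ⇒ not rapid intensification.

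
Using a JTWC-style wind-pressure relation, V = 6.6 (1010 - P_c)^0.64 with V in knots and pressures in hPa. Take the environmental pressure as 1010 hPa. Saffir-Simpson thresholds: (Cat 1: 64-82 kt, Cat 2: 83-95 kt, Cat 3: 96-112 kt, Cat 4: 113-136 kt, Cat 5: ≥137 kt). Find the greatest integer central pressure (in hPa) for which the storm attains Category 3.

944 hPa

Category 3 begins at V = 96 kt.
Required ΔP = (96/6.6)^(1/0.64) = 14.545^1.562 ≈ 65.58 hPa.
P_c ≤ 1010 − 65.58 = 944.42, so the highest integer P_c is 944 hPa.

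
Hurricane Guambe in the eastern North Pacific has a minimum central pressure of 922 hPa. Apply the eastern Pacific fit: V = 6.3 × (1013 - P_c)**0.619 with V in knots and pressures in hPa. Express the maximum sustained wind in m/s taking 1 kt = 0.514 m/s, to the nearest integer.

53 m/s

ΔP = 1013 − 922 = 91 hPa.
V ≈ 6.3 × 91^0.619 = 6.3 × 16.317 ≈ 102.799 kt.
102.799 × 0.514 ≈ 52.84 m/s → 53 m/s.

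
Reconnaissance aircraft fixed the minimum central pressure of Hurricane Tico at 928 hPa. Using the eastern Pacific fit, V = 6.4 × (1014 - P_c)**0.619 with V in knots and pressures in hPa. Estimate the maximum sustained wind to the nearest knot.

101 kt

ΔP = 1014 − 928 = 86 hPa.
86^0.619 ≈ 15.756.
V ≈ 6.4 × 15.756 ≈ 100.8 kt.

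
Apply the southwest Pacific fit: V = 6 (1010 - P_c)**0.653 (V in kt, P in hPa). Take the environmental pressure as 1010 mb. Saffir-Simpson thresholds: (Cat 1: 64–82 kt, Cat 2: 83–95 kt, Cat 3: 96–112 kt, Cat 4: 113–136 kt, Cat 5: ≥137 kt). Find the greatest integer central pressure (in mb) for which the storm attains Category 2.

Category 2 begins at V = 83 kt.
Required ΔP = (83/6)^(1/0.653) = 13.833^1.531 ≈ 55.87 mb.
P_c ≤ 1010 − 55.87 = 954.13, so the highest integer P_c is 954 mb.

954 mb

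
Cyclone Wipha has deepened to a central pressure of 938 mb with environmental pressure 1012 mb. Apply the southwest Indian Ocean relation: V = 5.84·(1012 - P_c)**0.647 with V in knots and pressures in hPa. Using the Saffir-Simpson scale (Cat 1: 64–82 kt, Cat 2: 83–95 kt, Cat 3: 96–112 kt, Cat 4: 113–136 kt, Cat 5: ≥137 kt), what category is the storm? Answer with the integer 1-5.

2

ΔP = 1012 − 938 = 74 mb.
V ≈ 5.84 × 74^0.647 = 5.84 × 16.20 ≈ 95 kt.
95 kt falls in the Category 2 band.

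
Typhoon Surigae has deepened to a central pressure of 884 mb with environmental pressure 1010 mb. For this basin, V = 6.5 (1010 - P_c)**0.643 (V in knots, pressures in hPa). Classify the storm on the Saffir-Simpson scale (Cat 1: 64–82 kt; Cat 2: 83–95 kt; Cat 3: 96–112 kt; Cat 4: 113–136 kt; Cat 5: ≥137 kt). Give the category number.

ΔP = 1010 − 884 = 126 mb.
V ≈ 6.5 × 126^0.643 = 6.5 × 22.41 ≈ 146 kt.
146 kt falls in the Category 5 band.

5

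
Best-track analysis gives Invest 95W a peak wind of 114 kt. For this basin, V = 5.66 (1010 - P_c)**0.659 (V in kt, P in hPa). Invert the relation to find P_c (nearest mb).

ΔP = (V / 5.66)^(1/0.659) = (114/5.66)^1.517.
114/5.66 = 20.141; 20.141^1.517 ≈ 95.26 mb.
P_c = 1010 − 95.26 = 914.74 ≈ 915 mb.

915 mb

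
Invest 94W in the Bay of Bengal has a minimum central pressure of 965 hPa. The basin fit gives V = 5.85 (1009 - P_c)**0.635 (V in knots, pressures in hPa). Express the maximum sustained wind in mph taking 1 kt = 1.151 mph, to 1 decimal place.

ΔP = 1009 − 965 = 44 hPa.
V ≈ 5.85 × 44^0.635 = 5.85 × 11.056 ≈ 64.677 kt.
64.677 × 1.151 ≈ 74.44 mph → 74.4 mph.

74.4 mph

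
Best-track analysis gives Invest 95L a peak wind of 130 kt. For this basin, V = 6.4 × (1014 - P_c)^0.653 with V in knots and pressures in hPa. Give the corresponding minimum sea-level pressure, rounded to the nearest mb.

913 mb

ΔP = (V / 6.4)^(1/0.653) = (130/6.4)^1.531.
130/6.4 = 20.312; 20.312^1.531 ≈ 100.62 mb.
P_c = 1014 − 100.62 = 913.38 ≈ 913 mb.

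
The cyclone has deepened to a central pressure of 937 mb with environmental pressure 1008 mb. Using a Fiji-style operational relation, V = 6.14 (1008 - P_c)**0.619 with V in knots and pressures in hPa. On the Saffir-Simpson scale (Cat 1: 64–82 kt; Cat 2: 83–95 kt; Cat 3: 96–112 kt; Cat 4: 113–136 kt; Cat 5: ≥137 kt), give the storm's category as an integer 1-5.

ΔP = 1008 − 937 = 71 mb.
V ≈ 6.14 × 71^0.619 = 6.14 × 13.99 ≈ 86 kt.
86 kt falls in the Category 2 band.

2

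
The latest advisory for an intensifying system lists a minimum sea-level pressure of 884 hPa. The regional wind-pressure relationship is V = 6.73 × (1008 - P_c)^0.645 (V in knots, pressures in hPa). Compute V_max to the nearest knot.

ΔP = 1008 − 884 = 124 hPa.
124^0.645 ≈ 22.400.
V ≈ 6.73 × 22.400 ≈ 150.8 kt.

151 kt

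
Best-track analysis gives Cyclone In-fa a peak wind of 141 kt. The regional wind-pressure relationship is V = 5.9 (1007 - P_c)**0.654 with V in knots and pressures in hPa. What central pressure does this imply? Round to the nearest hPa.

879 hPa

ΔP = (V / 5.9)^(1/0.654) = (141/5.9)^1.529.
141/5.9 = 23.898; 23.898^1.529 ≈ 128.11 hPa.
P_c = 1007 − 128.11 = 878.89 ≈ 879 hPa.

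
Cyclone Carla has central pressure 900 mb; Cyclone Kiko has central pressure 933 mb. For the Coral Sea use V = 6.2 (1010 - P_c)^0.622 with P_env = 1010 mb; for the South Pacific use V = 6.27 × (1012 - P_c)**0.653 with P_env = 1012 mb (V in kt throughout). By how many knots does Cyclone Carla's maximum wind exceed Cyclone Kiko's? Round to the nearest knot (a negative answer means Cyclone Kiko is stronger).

Cyclone Carla: ΔP = 110; V ≈ 6.2 × 110^0.622 ≈ 115.38 kt.
Cyclone Kiko: ΔP = 79; V ≈ 6.27 × 79^0.653 ≈ 108.75 kt.
Difference ≈ 115.38 − 108.75 = 6.63 → 7 kt.

7 kt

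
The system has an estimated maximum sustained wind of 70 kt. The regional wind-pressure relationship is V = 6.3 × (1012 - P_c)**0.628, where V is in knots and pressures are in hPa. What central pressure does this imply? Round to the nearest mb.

966 mb

ΔP = (V / 6.3)^(1/0.628) = (70/6.3)^1.592.
70/6.3 = 11.111; 11.111^1.592 ≈ 46.26 mb.
P_c = 1012 − 46.26 = 965.74 ≈ 966 mb.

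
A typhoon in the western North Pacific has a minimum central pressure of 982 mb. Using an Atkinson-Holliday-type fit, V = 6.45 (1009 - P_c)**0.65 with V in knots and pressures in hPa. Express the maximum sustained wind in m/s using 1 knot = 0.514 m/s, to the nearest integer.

ΔP = 1009 − 982 = 27 mb.
V ≈ 6.45 × 27^0.65 = 6.45 × 8.519 ≈ 54.947 kt.
54.947 × 0.514 ≈ 28.24 m/s → 28 m/s.

28 m/s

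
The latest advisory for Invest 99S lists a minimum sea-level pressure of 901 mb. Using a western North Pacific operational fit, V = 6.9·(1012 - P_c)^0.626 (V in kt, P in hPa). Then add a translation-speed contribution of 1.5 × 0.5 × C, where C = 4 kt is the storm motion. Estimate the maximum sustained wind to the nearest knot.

135 kt

ΔP = 1012 − 901 = 111 mb.
111^0.626 ≈ 19.071.
V ≈ 6.9 × 19.071 ≈ 131.6 kt.
Translation term: 1.5 × 0.5 × 4 = 3 kt.
Corrected V ≈ 134.6 kt → 135 kt.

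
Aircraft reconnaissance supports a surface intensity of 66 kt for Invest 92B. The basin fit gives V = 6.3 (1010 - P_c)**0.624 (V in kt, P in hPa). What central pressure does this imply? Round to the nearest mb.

967 mb

ΔP = (V / 6.3)^(1/0.624) = (66/6.3)^1.603.
66/6.3 = 10.476; 10.476^1.603 ≈ 43.15 mb.
P_c = 1010 − 43.15 = 966.85 ≈ 967 mb.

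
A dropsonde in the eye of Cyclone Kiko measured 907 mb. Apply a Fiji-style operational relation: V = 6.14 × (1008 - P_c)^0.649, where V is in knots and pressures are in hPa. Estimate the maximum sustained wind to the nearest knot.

123 kt

ΔP = 1008 − 907 = 101 mb.
101^0.649 ≈ 19.990.
V ≈ 6.14 × 19.990 ≈ 122.7 kt.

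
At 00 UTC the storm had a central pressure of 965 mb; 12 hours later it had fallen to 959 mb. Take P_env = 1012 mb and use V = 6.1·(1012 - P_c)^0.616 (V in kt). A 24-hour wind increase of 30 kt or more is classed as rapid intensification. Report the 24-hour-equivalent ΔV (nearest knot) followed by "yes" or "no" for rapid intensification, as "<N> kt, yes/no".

10 kt, no

V₁: ΔP = 47, V ≈ 6.1 × 47^0.616 ≈ 65.36 kt.
V₂: ΔP = 53, V ≈ 6.1 × 53^0.616 ≈ 70.39 kt.
ΔV over 12 h = 5.03 kt → 24 h equivalent = 5.03 × 24/12 ≈ 10.06 kt.
10 kt < 30 kt ⇒ not rapid intensification.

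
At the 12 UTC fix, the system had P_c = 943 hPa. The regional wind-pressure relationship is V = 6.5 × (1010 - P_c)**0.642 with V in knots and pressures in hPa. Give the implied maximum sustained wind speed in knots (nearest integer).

ΔP = 1010 − 943 = 67 hPa.
67^0.642 ≈ 14.871.
V ≈ 6.5 × 14.871 ≈ 96.7 kt.

97 kt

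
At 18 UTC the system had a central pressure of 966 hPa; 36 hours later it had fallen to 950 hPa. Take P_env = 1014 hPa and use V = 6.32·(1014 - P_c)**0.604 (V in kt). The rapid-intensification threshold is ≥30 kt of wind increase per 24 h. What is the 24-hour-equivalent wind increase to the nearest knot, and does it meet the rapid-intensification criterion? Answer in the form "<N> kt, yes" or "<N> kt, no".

8 kt, no

V₁: ΔP = 48, V ≈ 6.32 × 48^0.604 ≈ 65.49 kt.
V₂: ΔP = 64, V ≈ 6.32 × 64^0.604 ≈ 77.92 kt.
ΔV over 36 h = 12.43 kt → 24 h equivalent = 12.43 × 24/36 ≈ 8.29 kt.
8 kt < 30 kt ⇒ not rapid intensification.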